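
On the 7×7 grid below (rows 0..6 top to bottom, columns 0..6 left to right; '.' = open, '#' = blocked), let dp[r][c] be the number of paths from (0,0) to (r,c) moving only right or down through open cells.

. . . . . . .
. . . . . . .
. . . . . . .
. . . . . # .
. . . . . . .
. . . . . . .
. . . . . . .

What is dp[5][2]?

r\c   0   1   2   3   4   5   6
  0   1   1   1   1   1   1   1
  1   1   2   3   4   5   6   7
  2   1   3   6  10  15  21  28
  3   1   4  10  20  35   0  28
  4   1   5  15  35  70  70  98
  5   1   6  21  56 126 196 294
  6   1   7  28  84 210 406 700

21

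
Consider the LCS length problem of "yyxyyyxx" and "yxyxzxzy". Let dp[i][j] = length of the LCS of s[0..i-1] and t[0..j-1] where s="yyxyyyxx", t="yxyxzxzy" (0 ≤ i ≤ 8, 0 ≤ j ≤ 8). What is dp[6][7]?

3

   ''  y  x  y  x  z  x  z  y
''  0  0  0  0  0  0  0  0  0
 y  0  1  1  1  1  1  1  1  1
 y  0  1  1  2  2  2  2  2  2
 x  0  1  2  2  3  3  3  3  3
 y  0  1  2  3  3  3  3  3  4
 y  0  1  2  3  3  3  3  3  4
 y  0  1  2  3  3  3  3  3  4
 x  0  1  2  3  4  4  4  4  4
 x  0  1  2  3  4  4  5  5  5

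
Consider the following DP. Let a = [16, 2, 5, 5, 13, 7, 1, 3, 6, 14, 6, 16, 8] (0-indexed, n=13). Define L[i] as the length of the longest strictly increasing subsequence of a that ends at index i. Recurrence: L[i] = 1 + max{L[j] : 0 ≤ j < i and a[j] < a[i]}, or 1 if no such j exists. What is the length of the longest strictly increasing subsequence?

   i    0    1    2    3    4    5    6    7    8    9   10   11   12
a[i]   16    2    5    5   13    7    1    3    6   14    6   16    8
L[i]    1    1    2    2    3    3    1    2    3    4    3    5    4

5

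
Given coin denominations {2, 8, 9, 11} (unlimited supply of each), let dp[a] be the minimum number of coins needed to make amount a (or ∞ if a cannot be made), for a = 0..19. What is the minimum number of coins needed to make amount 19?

2

 a  0  1  2  3  4  5  6  7  8  9 10 11 12 13 14 15 16 17 18 19
dp  0  -  1  -  2  -  3  -  1  1  2  1  3  2  4  3  2  2  2  2
(- denotes ∞ / unreachable)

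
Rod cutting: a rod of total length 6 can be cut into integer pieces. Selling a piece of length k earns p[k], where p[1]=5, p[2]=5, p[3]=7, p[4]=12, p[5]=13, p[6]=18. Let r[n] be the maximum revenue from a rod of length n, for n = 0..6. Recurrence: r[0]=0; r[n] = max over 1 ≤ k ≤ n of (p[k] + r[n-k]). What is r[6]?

   n    0    1    2    3    4    5    6
r[n]    0    5   10   15   20   25   30

30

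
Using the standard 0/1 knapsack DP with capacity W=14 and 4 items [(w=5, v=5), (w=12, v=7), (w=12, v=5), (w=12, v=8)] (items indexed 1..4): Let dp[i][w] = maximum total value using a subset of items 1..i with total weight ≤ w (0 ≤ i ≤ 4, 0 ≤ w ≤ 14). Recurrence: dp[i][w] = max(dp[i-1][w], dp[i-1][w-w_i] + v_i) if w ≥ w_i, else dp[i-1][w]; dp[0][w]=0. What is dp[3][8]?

5

i\w   0   1   2   3   4   5   6   7   8   9  10  11  12  13  14
  0   0   0   0   0   0   0   0   0   0   0   0   0   0   0   0
  1   0   0   0   0   0   5   5   5   5   5   5   5   5   5   5
  2   0   0   0   0   0   5   5   5   5   5   5   5   7   7   7
  3   0   0   0   0   0   5   5   5   5   5   5   5   7   7   7
  4   0   0   0   0   0   5   5   5   5   5   5   5   8   8   8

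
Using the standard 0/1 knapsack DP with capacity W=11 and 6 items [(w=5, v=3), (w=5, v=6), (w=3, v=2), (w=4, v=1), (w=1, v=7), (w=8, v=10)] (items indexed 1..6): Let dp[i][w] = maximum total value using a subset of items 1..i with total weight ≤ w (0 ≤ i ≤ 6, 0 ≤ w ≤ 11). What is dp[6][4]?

i\w   0   1   2   3   4   5   6   7   8   9  10  11
  0   0   0   0   0   0   0   0   0   0   0   0   0
  1   0   0   0   0   0   3   3   3   3   3   3   3
  2   0   0   0   0   0   6   6   6   6   6   9   9
  3   0   0   0   2   2   6   6   6   8   8   9   9
  4   0   0   0   2   2   6   6   6   8   8   9   9
  5   0   7   7   7   9   9  13  13  13  15  15  16
  6   0   7   7   7   9   9  13  13  13  17  17  17

9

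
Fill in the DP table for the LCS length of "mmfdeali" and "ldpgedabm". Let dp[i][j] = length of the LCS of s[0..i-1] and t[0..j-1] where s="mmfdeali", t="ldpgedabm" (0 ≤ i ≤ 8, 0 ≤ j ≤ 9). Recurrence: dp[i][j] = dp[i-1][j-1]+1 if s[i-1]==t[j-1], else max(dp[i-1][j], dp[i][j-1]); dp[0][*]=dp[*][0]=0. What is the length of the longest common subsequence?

   ''  l  d  p  g  e  d  a  b  m
''  0  0  0  0  0  0  0  0  0  0
 m  0  0  0  0  0  0  0  0  0  1
 m  0  0  0  0  0  0  0  0  0  1
 f  0  0  0  0  0  0  0  0  0  1
 d  0  0  1  1  1  1  1  1  1  1
 e  0  0  1  1  1  2  2  2  2  2
 a  0  0  1  1  1  2  2  3  3  3
 l  0  1  1  1  1  2  2  3  3  3
 i  0  1  1  1  1  2  2  3  3  3

3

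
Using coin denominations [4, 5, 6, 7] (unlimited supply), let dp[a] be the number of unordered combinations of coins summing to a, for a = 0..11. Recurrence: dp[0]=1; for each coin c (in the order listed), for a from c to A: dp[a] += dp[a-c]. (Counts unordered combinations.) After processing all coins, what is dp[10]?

after  coin     0     1     2     3     4     5     6     7     8     9    10    11
          4     1     0     0     0     1     0     0     0     1     0     0     0
          5     1     0     0     0     1     1     0     0     1     1     1     0
          6     1     0     0     0     1     1     1     0     1     1     2     1
          7     1     0     0     0     1     1     1     1     1     1     2     2

2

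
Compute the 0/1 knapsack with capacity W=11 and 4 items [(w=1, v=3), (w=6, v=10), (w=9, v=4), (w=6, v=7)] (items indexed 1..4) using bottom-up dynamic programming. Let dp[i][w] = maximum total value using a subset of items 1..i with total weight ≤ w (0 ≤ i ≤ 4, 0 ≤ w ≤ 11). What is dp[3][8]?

i\w   0   1   2   3   4   5   6   7   8   9  10  11
  0   0   0   0   0   0   0   0   0   0   0   0   0
  1   0   3   3   3   3   3   3   3   3   3   3   3
  2   0   3   3   3   3   3  10  13  13  13  13  13
  3   0   3   3   3   3   3  10  13  13  13  13  13
  4   0   3   3   3   3   3  10  13  13  13  13  13

13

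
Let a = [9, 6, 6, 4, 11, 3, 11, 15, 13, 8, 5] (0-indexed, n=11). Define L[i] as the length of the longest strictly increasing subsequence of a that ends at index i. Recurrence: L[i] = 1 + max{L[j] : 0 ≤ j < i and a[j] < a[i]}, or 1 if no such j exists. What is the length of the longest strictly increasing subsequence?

   i    0    1    2    3    4    5    6    7    8    9   10
a[i]    9    6    6    4   11    3   11   15   13    8    5
L[i]    1    1    1    1    2    1    2    3    3    2    2

3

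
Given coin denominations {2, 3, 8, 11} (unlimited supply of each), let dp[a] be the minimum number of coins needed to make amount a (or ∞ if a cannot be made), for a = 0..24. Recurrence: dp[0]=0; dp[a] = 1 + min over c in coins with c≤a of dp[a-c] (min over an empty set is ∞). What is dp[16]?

2

 a  0  1  2  3  4  5  6  7  8  9 10 11 12 13 14 15 16 17 18 19 20 21 22 23 24
dp  0  -  1  1  2  2  2  3  1  3  2  1  3  2  2  3  2  3  3  2  4  3  2  4  3
(- denotes ∞ / unreachable)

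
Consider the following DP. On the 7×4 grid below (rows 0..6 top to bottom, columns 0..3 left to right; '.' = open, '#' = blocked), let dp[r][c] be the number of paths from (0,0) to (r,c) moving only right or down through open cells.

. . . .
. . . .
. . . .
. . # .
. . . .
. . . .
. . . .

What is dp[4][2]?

5

r\c   0   1   2   3
  0   1   1   1   1
  1   1   2   3   4
  2   1   3   6  10
  3   1   4   0  10
  4   1   5   5  15
  5   1   6  11  26
  6   1   7  18  44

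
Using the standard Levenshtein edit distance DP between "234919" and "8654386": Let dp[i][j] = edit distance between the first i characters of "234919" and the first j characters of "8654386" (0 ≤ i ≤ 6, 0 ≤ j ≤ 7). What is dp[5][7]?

6

   ''  8  6  5  4  3  8  6
''  0  1  2  3  4  5  6  7
 2  1  1  2  3  4  5  6  7
 3  2  2  2  3  4  4  5  6
 4  3  3  3  3  3  4  5  6
 9  4  4  4  4  4  4  5  6
 1  5  5  5  5  5  5  5  6
 9  6  6  6  6  6  6  6  6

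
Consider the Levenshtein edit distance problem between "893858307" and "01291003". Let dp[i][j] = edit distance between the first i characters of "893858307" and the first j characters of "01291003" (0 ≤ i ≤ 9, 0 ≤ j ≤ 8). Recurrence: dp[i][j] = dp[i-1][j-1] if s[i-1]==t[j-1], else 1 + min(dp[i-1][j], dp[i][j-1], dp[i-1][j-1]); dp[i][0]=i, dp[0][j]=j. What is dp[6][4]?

6

   ''  0  1  2  9  1  0  0  3
''  0  1  2  3  4  5  6  7  8
 8  1  1  2  3  4  5  6  7  8
 9  2  2  2  3  3  4  5  6  7
 3  3  3  3  3  4  4  5  6  6
 8  4  4  4  4  4  5  5  6  7
 5  5  5  5  5  5  5  6  6  7
 8  6  6  6  6  6  6  6  7  7
 3  7  7  7  7  7  7  7  7  7
 0  8  7  8  8  8  8  7  7  8
 7  9  8  8  9  9  9  8  8  8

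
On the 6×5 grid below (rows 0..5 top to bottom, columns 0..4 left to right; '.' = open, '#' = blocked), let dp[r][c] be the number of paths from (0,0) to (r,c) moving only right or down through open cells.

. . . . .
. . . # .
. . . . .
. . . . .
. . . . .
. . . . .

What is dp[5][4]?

106

r\c   0   1   2   3   4
  0   1   1   1   1   1
  1   1   2   3   0   1
  2   1   3   6   6   7
  3   1   4  10  16  23
  4   1   5  15  31  54
  5   1   6  21  52 106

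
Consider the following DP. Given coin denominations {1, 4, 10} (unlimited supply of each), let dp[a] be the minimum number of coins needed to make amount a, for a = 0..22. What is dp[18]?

3

 a  0  1  2  3  4  5  6  7  8  9 10 11 12 13 14 15 16 17 18 19 20 21 22
dp  0  1  2  3  1  2  3  4  2  3  1  2  3  4  2  3  4  5  3  4  2  3  4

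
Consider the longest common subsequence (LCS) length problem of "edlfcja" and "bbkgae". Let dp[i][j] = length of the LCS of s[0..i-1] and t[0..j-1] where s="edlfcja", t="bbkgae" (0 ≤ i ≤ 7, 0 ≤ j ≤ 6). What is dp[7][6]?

   ''  b  b  k  g  a  e
''  0  0  0  0  0  0  0
 e  0  0  0  0  0  0  1
 d  0  0  0  0  0  0  1
 l  0  0  0  0  0  0  1
 f  0  0  0  0  0  0  1
 c  0  0  0  0  0  0  1
 j  0  0  0  0  0  0  1
 a  0  0  0  0  0  1  1

1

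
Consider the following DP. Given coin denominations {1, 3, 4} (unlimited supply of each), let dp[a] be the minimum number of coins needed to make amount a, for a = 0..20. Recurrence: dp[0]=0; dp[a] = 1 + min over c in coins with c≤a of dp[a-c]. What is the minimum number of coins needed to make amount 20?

5

 a  0  1  2  3  4  5  6  7  8  9 10 11 12 13 14 15 16 17 18 19 20
dp  0  1  2  1  1  2  2  2  2  3  3  3  3  4  4  4  4  5  5  5  5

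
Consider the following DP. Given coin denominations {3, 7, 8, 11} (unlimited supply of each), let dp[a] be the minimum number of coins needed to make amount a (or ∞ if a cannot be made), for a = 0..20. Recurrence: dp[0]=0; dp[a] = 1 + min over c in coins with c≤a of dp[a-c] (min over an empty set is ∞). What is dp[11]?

1

 a  0  1  2  3  4  5  6  7  8  9 10 11 12 13 14 15 16 17 18 19 20
dp  0  -  -  1  -  -  2  1  1  3  2  1  4  3  2  2  2  3  2  2  4
(- denotes ∞ / unreachable)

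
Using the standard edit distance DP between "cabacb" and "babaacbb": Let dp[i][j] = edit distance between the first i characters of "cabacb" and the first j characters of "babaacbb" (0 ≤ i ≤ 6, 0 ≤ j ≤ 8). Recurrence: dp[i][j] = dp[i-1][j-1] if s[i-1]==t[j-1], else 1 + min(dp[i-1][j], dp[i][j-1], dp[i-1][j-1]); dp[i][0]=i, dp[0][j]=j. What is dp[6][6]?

   ''  b  a  b  a  a  c  b  b
''  0  1  2  3  4  5  6  7  8
 c  1  1  2  3  4  5  5  6  7
 a  2  2  1  2  3  4  5  6  7
 b  3  2  2  1  2  3  4  5  6
 a  4  3  2  2  1  2  3  4  5
 c  5  4  3  3  2  2  2  3  4
 b  6  5  4  3  3  3  3  2  3

3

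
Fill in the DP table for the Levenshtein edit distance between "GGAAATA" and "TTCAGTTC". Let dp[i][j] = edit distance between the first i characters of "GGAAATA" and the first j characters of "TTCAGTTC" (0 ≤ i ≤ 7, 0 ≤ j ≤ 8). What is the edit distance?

   ''  T  T  C  A  G  T  T  C
''  0  1  2  3  4  5  6  7  8
 G  1  1  2  3  4  4  5  6  7
 G  2  2  2  3  4  4  5  6  7
 A  3  3  3  3  3  4  5  6  7
 A  4  4  4  4  3  4  5  6  7
 A  5  5  5  5  4  4  5  6  7
 T  6  5  5  6  5  5  4  5  6
 A  7  6  6  6  6  6  5  5  6

6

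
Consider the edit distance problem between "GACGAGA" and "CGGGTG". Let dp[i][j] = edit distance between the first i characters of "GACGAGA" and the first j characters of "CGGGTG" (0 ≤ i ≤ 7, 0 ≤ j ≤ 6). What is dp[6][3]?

3

   ''  C  G  G  G  T  G
''  0  1  2  3  4  5  6
 G  1  1  1  2  3  4  5
 A  2  2  2  2  3  4  5
 C  3  2  3  3  3  4  5
 G  4  3  2  3  3  4  4
 A  5  4  3  3  4  4  5
 G  6  5  4  3  3  4  4
 A  7  6  5  4  4  4  5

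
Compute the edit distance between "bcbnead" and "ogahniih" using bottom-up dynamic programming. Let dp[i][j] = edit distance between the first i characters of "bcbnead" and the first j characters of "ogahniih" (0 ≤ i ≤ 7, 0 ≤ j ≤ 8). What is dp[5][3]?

   ''  o  g  a  h  n  i  i  h
''  0  1  2  3  4  5  6  7  8
 b  1  1  2  3  4  5  6  7  8
 c  2  2  2  3  4  5  6  7  8
 b  3  3  3  3  4  5  6  7  8
 n  4  4  4  4  4  4  5  6  7
 e  5  5  5  5  5  5  5  6  7
 a  6  6  6  5  6  6  6  6  7
 d  7  7  7  6  6  7  7  7  7

5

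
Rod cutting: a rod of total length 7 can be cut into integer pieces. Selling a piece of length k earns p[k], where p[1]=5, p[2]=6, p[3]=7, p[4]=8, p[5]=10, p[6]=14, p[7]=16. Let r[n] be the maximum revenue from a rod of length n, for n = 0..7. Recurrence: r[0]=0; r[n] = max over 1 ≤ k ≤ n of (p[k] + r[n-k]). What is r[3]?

15

   n    0    1    2    3    4    5    6    7
r[n]    0    5   10   15   20   25   30   35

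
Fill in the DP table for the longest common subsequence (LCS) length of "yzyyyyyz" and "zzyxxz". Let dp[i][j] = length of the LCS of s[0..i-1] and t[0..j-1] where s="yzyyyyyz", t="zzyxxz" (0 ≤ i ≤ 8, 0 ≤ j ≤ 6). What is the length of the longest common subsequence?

   ''  z  z  y  x  x  z
''  0  0  0  0  0  0  0
 y  0  0  0  1  1  1  1
 z  0  1  1  1  1  1  2
 y  0  1  1  2  2  2  2
 y  0  1  1  2  2  2  2
 y  0  1  1  2  2  2  2
 y  0  1  1  2  2  2  2
 y  0  1  1  2  2  2  2
 z  0  1  2  2  2  2  3

3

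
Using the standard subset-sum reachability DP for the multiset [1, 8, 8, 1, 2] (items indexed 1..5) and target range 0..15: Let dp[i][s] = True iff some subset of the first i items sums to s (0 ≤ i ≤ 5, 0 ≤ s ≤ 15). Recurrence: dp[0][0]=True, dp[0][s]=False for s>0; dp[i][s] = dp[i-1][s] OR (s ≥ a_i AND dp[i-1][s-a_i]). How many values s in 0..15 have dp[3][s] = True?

4

i\s   0   1   2   3   4   5   6   7   8   9  10  11  12  13  14  15
  0   T   F   F   F   F   F   F   F   F   F   F   F   F   F   F   F
  1   T   T   F   F   F   F   F   F   F   F   F   F   F   F   F   F
  2   T   T   F   F   F   F   F   F   T   T   F   F   F   F   F   F
  3   T   T   F   F   F   F   F   F   T   T   F   F   F   F   F   F
  4   T   T   T   F   F   F   F   F   T   T   T   F   F   F   F   F
  5   T   T   T   T   T   F   F   F   T   T   T   T   T   F   F   F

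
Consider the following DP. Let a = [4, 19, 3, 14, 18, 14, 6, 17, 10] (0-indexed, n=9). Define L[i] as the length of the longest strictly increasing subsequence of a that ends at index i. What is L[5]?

   i    0    1    2    3    4    5    6    7    8
a[i]    4   19    3   14   18   14    6   17   10
L[i]    1    2    1    2    3    2    2    3    3

2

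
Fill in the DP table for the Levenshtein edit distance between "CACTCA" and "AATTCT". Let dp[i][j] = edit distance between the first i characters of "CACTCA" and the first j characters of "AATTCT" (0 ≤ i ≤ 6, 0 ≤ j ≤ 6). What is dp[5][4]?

3

   ''  A  A  T  T  C  T
''  0  1  2  3  4  5  6
 C  1  1  2  3  4  4  5
 A  2  1  1  2  3  4  5
 C  3  2  2  2  3  3  4
 T  4  3  3  2  2  3  3
 C  5  4  4  3  3  2  3
 A  6  5  4  4  4  3  3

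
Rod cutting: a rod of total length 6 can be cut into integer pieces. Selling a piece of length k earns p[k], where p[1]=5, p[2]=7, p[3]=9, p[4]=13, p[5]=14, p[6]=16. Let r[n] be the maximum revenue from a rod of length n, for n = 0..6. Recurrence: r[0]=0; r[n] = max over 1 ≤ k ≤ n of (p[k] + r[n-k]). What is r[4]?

20

   n    0    1    2    3    4    5    6
r[n]    0    5   10   15   20   25   30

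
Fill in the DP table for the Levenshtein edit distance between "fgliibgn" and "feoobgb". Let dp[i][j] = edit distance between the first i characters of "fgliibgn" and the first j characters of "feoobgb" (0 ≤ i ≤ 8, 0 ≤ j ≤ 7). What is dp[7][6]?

4

   ''  f  e  o  o  b  g  b
''  0  1  2  3  4  5  6  7
 f  1  0  1  2  3  4  5  6
 g  2  1  1  2  3  4  4  5
 l  3  2  2  2  3  4  5  5
 i  4  3  3  3  3  4  5  6
 i  5  4  4  4  4  4  5  6
 b  6  5  5  5  5  4  5  5
 g  7  6  6  6  6  5  4  5
 n  8  7  7  7  7  6  5  5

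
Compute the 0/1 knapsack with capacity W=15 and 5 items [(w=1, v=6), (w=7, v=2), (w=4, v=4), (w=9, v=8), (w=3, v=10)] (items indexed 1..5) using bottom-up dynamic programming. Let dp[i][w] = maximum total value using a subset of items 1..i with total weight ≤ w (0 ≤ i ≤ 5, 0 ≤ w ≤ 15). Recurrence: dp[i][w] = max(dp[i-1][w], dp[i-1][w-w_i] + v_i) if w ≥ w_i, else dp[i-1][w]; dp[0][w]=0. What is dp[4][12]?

i\w   0   1   2   3   4   5   6   7   8   9  10  11  12  13  14  15
  0   0   0   0   0   0   0   0   0   0   0   0   0   0   0   0   0
  1   0   6   6   6   6   6   6   6   6   6   6   6   6   6   6   6
  2   0   6   6   6   6   6   6   6   8   8   8   8   8   8   8   8
  3   0   6   6   6   6  10  10  10  10  10  10  10  12  12  12  12
  4   0   6   6   6   6  10  10  10  10  10  14  14  14  14  18  18
  5   0   6   6  10  16  16  16  16  20  20  20  20  20  24  24  24

14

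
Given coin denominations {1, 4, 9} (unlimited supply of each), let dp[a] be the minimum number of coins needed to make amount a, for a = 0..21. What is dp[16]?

4

 a  0  1  2  3  4  5  6  7  8  9 10 11 12 13 14 15 16 17 18 19 20 21
dp  0  1  2  3  1  2  3  4  2  1  2  3  3  2  3  4  4  3  2  3  4  4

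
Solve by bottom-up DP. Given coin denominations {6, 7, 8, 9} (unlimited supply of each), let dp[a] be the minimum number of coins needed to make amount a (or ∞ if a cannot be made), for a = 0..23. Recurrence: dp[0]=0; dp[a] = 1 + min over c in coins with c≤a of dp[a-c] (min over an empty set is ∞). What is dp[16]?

2

 a  0  1  2  3  4  5  6  7  8  9 10 11 12 13 14 15 16 17 18 19 20 21 22 23
dp  0  -  -  -  -  -  1  1  1  1  -  -  2  2  2  2  2  2  2  3  3  3  3  3
(- denotes ∞ / unreachable)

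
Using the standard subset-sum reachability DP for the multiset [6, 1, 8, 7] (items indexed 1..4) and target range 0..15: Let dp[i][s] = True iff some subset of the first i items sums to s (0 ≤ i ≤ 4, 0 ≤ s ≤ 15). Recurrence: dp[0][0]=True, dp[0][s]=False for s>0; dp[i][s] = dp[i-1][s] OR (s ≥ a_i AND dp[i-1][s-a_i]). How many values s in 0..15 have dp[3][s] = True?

i\s   0   1   2   3   4   5   6   7   8   9  10  11  12  13  14  15
  0   T   F   F   F   F   F   F   F   F   F   F   F   F   F   F   F
  1   T   F   F   F   F   F   T   F   F   F   F   F   F   F   F   F
  2   T   T   F   F   F   F   T   T   F   F   F   F   F   F   F   F
  3   T   T   F   F   F   F   T   T   T   T   F   F   F   F   T   T
  4   T   T   F   F   F   F   T   T   T   T   F   F   F   T   T   T

8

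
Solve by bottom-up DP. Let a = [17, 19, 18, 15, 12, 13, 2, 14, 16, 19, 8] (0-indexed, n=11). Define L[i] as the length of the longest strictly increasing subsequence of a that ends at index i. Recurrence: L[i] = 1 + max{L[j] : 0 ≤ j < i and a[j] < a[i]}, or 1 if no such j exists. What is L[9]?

5

   i    0    1    2    3    4    5    6    7    8    9   10
a[i]   17   19   18   15   12   13    2   14   16   19    8
L[i]    1    2    2    1    1    2    1    3    4    5    2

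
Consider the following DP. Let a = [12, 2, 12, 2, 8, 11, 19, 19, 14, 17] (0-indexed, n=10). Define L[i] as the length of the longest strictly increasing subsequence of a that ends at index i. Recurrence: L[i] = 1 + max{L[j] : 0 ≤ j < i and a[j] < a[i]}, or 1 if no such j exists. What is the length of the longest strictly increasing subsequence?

5

   i    0    1    2    3    4    5    6    7    8    9
a[i]   12    2   12    2    8   11   19   19   14   17
L[i]    1    1    2    1    2    3    4    4    4    5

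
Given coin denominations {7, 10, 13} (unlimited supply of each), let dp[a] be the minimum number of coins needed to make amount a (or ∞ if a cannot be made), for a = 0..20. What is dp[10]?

 a  0  1  2  3  4  5  6  7  8  9 10 11 12 13 14 15 16 17 18 19 20
dp  0  -  -  -  -  -  -  1  -  -  1  -  -  1  2  -  -  2  -  -  2
(- denotes ∞ / unreachable)

1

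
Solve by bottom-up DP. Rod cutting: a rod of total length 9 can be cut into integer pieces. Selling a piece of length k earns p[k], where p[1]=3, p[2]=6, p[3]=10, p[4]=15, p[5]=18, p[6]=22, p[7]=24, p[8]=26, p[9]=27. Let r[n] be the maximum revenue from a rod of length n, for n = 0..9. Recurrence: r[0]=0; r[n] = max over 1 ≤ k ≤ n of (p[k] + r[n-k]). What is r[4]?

   n    0    1    2    3    4    5    6    7    8    9
r[n]    0    3    6   10   15   18   22   25   30   33

15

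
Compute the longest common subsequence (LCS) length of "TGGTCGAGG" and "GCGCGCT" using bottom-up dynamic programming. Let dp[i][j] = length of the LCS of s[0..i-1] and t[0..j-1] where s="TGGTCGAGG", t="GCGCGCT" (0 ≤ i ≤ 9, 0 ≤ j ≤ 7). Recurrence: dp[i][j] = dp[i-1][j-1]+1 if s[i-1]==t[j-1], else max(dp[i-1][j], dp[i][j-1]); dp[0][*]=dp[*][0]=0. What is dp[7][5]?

4

   ''  G  C  G  C  G  C  T
''  0  0  0  0  0  0  0  0
 T  0  0  0  0  0  0  0  1
 G  0  1  1  1  1  1  1  1
 G  0  1  1  2  2  2  2  2
 T  0  1  1  2  2  2  2  3
 C  0  1  2  2  3  3  3  3
 G  0  1  2  3  3  4  4  4
 A  0  1  2  3  3  4  4  4
 G  0  1  2  3  3  4  4  4
 G  0  1  2  3  3  4  4  4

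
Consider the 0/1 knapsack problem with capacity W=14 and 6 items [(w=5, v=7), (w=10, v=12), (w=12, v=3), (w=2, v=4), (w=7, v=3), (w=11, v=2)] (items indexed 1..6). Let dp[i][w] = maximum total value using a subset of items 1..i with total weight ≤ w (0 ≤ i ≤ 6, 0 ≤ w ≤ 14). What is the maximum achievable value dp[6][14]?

16

i\w   0   1   2   3   4   5   6   7   8   9  10  11  12  13  14
  0   0   0   0   0   0   0   0   0   0   0   0   0   0   0   0
  1   0   0   0   0   0   7   7   7   7   7   7   7   7   7   7
  2   0   0   0   0   0   7   7   7   7   7  12  12  12  12  12
  3   0   0   0   0   0   7   7   7   7   7  12  12  12  12  12
  4   0   0   4   4   4   7   7  11  11  11  12  12  16  16  16
  5   0   0   4   4   4   7   7  11  11  11  12  12  16  16  16
  6   0   0   4   4   4   7   7  11  11  11  12  12  16  16  16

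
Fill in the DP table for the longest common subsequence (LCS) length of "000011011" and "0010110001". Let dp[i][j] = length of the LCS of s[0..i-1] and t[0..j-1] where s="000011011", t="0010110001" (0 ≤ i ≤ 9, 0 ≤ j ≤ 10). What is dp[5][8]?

4

   ''  0  0  1  0  1  1  0  0  0  1
''  0  0  0  0  0  0  0  0  0  0  0
 0  0  1  1  1  1  1  1  1  1  1  1
 0  0  1  2  2  2  2  2  2  2  2  2
 0  0  1  2  2  3  3  3  3  3  3  3
 0  0  1  2  2  3  3  3  4  4  4  4
 1  0  1  2  3  3  4  4  4  4  4  5
 1  0  1  2  3  3  4  5  5  5  5  5
 0  0  1  2  3  4  4  5  6  6  6  6
 1  0  1  2  3  4  5  5  6  6  6  7
 1  0  1  2  3  4  5  6  6  6  6  7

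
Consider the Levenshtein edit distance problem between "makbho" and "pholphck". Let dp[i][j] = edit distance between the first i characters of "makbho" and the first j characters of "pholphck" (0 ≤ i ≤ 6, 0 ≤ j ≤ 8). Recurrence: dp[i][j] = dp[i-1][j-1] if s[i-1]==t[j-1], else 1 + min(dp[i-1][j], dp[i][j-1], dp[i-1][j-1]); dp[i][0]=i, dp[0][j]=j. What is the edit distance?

   ''  p  h  o  l  p  h  c  k
''  0  1  2  3  4  5  6  7  8
 m  1  1  2  3  4  5  6  7  8
 a  2  2  2  3  4  5  6  7  8
 k  3  3  3  3  4  5  6  7  7
 b  4  4  4  4  4  5  6  7  8
 h  5  5  4  5  5  5  5  6  7
 o  6  6  5  4  5  6  6  6  7

7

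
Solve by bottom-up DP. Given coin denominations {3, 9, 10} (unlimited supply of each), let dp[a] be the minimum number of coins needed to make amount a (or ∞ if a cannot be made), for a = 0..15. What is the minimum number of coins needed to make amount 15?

 a  0  1  2  3  4  5  6  7  8  9 10 11 12 13 14 15
dp  0  -  -  1  -  -  2  -  -  1  1  -  2  2  -  3
(- denotes ∞ / unreachable)

3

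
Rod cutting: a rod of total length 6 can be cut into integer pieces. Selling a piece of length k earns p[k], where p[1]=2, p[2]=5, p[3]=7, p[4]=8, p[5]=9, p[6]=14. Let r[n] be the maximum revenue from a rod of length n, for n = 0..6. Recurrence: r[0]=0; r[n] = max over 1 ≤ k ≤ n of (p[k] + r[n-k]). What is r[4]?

10

   n    0    1    2    3    4    5    6
r[n]    0    2    5    7   10   12   15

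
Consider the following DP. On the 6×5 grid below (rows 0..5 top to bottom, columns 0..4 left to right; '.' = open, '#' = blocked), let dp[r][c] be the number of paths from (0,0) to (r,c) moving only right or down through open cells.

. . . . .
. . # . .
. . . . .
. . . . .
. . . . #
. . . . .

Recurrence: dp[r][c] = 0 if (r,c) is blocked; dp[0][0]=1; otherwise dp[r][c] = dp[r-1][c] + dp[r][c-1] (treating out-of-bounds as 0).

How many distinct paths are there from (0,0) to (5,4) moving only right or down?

r\c   0   1   2   3   4
  0   1   1   1   1   1
  1   1   2   0   1   2
  2   1   3   3   4   6
  3   1   4   7  11  17
  4   1   5  12  23   0
  5   1   6  18  41  41

41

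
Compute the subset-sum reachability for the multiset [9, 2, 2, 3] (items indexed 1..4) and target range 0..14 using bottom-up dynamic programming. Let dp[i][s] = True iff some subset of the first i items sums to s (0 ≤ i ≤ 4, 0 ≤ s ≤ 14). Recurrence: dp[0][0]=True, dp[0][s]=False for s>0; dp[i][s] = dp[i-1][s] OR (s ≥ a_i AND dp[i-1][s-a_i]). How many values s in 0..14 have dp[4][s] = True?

i\s   0   1   2   3   4   5   6   7   8   9  10  11  12  13  14
  0   T   F   F   F   F   F   F   F   F   F   F   F   F   F   F
  1   T   F   F   F   F   F   F   F   F   T   F   F   F   F   F
  2   T   F   T   F   F   F   F   F   F   T   F   T   F   F   F
  3   T   F   T   F   T   F   F   F   F   T   F   T   F   T   F
  4   T   F   T   T   T   T   F   T   F   T   F   T   T   T   T

11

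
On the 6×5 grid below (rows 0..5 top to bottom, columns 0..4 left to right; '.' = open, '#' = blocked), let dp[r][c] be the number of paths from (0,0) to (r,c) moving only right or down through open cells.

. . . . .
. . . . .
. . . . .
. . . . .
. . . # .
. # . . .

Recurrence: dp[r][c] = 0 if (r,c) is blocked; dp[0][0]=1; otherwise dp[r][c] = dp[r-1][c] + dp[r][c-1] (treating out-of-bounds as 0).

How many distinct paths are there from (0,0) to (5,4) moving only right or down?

50

r\c   0   1   2   3   4
  0   1   1   1   1   1
  1   1   2   3   4   5
  2   1   3   6  10  15
  3   1   4  10  20  35
  4   1   5  15   0  35
  5   1   0  15  15  50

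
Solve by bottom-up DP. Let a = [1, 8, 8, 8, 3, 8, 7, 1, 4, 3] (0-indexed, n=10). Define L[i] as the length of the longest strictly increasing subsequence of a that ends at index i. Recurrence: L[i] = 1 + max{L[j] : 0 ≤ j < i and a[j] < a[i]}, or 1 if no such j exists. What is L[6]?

3

   i    0    1    2    3    4    5    6    7    8    9
a[i]    1    8    8    8    3    8    7    1    4    3
L[i]    1    2    2    2    2    3    3    1    3    2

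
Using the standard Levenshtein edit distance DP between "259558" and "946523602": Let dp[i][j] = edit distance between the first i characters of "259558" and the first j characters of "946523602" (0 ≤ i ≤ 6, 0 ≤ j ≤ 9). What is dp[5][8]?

7

   ''  9  4  6  5  2  3  6  0  2
''  0  1  2  3  4  5  6  7  8  9
 2  1  1  2  3  4  4  5  6  7  8
 5  2  2  2  3  3  4  5  6  7  8
 9  3  2  3  3  4  4  5  6  7  8
 5  4  3  3  4  3  4  5  6  7  8
 5  5  4  4  4  4  4  5  6  7  8
 8  6  5  5  5  5  5  5  6  7  8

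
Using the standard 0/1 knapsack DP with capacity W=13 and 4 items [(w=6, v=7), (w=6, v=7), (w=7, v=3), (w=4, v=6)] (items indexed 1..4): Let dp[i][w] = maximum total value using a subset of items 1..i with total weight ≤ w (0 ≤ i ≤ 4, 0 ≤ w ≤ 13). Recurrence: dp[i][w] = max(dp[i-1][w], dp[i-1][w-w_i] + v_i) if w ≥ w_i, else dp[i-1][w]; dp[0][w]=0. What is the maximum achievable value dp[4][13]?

14

i\w   0   1   2   3   4   5   6   7   8   9  10  11  12  13
  0   0   0   0   0   0   0   0   0   0   0   0   0   0   0
  1   0   0   0   0   0   0   7   7   7   7   7   7   7   7
  2   0   0   0   0   0   0   7   7   7   7   7   7  14  14
  3   0   0   0   0   0   0   7   7   7   7   7   7  14  14
  4   0   0   0   0   6   6   7   7   7   7  13  13  14  14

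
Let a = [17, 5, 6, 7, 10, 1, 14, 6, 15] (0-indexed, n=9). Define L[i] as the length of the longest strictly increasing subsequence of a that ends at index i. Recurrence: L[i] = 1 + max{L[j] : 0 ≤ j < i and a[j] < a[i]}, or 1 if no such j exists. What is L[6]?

5

   i    0    1    2    3    4    5    6    7    8
a[i]   17    5    6    7   10    1   14    6   15
L[i]    1    1    2    3    4    1    5    2    6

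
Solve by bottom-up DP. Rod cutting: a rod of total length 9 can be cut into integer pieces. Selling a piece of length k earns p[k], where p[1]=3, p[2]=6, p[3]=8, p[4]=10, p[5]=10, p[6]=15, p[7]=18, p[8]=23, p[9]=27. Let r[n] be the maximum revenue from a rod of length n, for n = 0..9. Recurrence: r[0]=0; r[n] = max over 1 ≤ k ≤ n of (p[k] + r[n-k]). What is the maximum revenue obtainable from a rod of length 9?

27

   n    0    1    2    3    4    5    6    7    8    9
r[n]    0    3    6    9   12   15   18   21   24   27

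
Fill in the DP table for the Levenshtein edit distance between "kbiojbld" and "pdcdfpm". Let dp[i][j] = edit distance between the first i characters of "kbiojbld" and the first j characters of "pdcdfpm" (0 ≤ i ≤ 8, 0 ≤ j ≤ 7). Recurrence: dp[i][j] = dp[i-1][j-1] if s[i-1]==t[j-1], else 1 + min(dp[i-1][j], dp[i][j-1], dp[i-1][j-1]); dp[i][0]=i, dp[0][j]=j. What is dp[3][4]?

4

   ''  p  d  c  d  f  p  m
''  0  1  2  3  4  5  6  7
 k  1  1  2  3  4  5  6  7
 b  2  2  2  3  4  5  6  7
 i  3  3  3  3  4  5  6  7
 o  4  4  4  4  4  5  6  7
 j  5  5  5  5  5  5  6  7
 b  6  6  6  6  6  6  6  7
 l  7  7  7  7  7  7  7  7
 d  8  8  7  8  7  8  8  8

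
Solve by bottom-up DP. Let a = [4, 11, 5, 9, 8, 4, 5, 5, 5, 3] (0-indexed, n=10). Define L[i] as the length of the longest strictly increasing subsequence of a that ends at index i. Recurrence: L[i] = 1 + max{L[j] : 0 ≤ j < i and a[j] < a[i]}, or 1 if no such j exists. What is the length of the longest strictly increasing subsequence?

3

   i    0    1    2    3    4    5    6    7    8    9
a[i]    4   11    5    9    8    4    5    5    5    3
L[i]    1    2    2    3    3    1    2    2    2    1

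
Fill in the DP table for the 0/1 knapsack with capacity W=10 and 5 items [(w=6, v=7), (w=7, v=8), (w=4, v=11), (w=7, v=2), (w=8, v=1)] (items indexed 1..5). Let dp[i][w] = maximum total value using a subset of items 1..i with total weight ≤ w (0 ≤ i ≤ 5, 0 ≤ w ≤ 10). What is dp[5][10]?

i\w   0   1   2   3   4   5   6   7   8   9  10
  0   0   0   0   0   0   0   0   0   0   0   0
  1   0   0   0   0   0   0   7   7   7   7   7
  2   0   0   0   0   0   0   7   8   8   8   8
  3   0   0   0   0  11  11  11  11  11  11  18
  4   0   0   0   0  11  11  11  11  11  11  18
  5   0   0   0   0  11  11  11  11  11  11  18

18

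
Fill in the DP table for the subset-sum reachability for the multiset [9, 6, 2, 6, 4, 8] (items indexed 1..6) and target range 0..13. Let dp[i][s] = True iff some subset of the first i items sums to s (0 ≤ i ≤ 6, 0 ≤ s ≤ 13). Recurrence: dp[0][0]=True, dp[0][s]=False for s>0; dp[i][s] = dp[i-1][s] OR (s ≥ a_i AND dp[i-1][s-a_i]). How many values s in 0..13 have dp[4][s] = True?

i\s   0   1   2   3   4   5   6   7   8   9  10  11  12  13
  0   T   F   F   F   F   F   F   F   F   F   F   F   F   F
  1   T   F   F   F   F   F   F   F   F   T   F   F   F   F
  2   T   F   F   F   F   F   T   F   F   T   F   F   F   F
  3   T   F   T   F   F   F   T   F   T   T   F   T   F   F
  4   T   F   T   F   F   F   T   F   T   T   F   T   T   F
  5   T   F   T   F   T   F   T   F   T   T   T   T   T   T
  6   T   F   T   F   T   F   T   F   T   T   T   T   T   T

7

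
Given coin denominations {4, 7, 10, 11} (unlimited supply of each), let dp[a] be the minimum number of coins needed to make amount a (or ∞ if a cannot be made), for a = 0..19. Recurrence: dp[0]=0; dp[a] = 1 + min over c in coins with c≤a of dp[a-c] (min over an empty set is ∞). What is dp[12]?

 a  0  1  2  3  4  5  6  7  8  9 10 11 12 13 14 15 16 17 18 19
dp  0  -  -  -  1  -  -  1  2  -  1  1  3  -  2  2  4  2  2  3
(- denotes ∞ / unreachable)

3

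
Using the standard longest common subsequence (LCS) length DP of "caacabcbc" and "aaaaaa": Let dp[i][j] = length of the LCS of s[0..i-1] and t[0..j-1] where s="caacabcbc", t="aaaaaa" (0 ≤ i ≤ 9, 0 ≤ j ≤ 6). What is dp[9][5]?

   ''  a  a  a  a  a  a
''  0  0  0  0  0  0  0
 c  0  0  0  0  0  0  0
 a  0  1  1  1  1  1  1
 a  0  1  2  2  2  2  2
 c  0  1  2  2  2  2  2
 a  0  1  2  3  3  3  3
 b  0  1  2  3  3  3  3
 c  0  1  2  3  3  3  3
 b  0  1  2  3  3  3  3
 c  0  1  2  3  3  3  3

3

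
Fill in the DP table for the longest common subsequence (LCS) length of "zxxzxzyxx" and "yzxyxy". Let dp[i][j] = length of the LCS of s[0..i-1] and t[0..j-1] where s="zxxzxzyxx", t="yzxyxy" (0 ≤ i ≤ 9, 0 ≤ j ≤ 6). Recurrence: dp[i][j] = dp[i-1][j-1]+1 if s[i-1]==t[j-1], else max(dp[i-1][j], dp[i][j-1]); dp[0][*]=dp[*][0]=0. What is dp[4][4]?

2

   ''  y  z  x  y  x  y
''  0  0  0  0  0  0  0
 z  0  0  1  1  1  1  1
 x  0  0  1  2  2  2  2
 x  0  0  1  2  2  3  3
 z  0  0  1  2  2  3  3
 x  0  0  1  2  2  3  3
 z  0  0  1  2  2  3  3
 y  0  1  1  2  3  3  4
 x  0  1  1  2  3  4  4
 x  0  1  1  2  3  4  4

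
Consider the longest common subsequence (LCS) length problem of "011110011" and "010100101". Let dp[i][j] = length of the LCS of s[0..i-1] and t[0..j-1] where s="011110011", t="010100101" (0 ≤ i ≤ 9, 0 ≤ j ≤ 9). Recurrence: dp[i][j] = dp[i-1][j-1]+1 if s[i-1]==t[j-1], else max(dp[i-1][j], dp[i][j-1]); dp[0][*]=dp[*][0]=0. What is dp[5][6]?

   ''  0  1  0  1  0  0  1  0  1
''  0  0  0  0  0  0  0  0  0  0
 0  0  1  1  1  1  1  1  1  1  1
 1  0  1  2  2  2  2  2  2  2  2
 1  0  1  2  2  3  3  3  3  3  3
 1  0  1  2  2  3  3  3  4  4  4
 1  0  1  2  2  3  3  3  4  4  5
 0  0  1  2  3  3  4  4  4  5  5
 0  0  1  2  3  3  4  5  5  5  5
 1  0  1  2  3  4  4  5  6  6  6
 1  0  1  2  3  4  4  5  6  6  7

3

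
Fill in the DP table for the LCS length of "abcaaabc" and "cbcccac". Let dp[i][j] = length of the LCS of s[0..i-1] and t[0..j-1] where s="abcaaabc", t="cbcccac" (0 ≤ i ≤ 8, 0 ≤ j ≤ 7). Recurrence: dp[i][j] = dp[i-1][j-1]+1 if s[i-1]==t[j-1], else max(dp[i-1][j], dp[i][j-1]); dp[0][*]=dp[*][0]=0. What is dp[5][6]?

   ''  c  b  c  c  c  a  c
''  0  0  0  0  0  0  0  0
 a  0  0  0  0  0  0  1  1
 b  0  0  1  1  1  1  1  1
 c  0  1  1  2  2  2  2  2
 a  0  1  1  2  2  2  3  3
 a  0  1  1  2  2  2  3  3
 a  0  1  1  2  2  2  3  3
 b  0  1  2  2  2  2  3  3
 c  0  1  2  3  3  3  3  4

3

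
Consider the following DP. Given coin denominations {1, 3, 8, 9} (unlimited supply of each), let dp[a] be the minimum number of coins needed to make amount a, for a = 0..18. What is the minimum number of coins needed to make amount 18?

 a  0  1  2  3  4  5  6  7  8  9 10 11 12 13 14 15 16 17 18
dp  0  1  2  1  2  3  2  3  1  1  2  2  2  3  3  3  2  2  2

2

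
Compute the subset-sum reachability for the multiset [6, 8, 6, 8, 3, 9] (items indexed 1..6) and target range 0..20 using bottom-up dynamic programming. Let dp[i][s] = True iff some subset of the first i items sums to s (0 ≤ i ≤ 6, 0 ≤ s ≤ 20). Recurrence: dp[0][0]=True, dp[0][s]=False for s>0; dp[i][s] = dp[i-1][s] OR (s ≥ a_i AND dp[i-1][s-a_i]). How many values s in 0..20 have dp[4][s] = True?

i\s   0   1   2   3   4   5   6   7   8   9  10  11  12  13  14  15  16  17  18  19  20
  0   T   F   F   F   F   F   F   F   F   F   F   F   F   F   F   F   F   F   F   F   F
  1   T   F   F   F   F   F   T   F   F   F   F   F   F   F   F   F   F   F   F   F   F
  2   T   F   F   F   F   F   T   F   T   F   F   F   F   F   T   F   F   F   F   F   F
  3   T   F   F   F   F   F   T   F   T   F   F   F   T   F   T   F   F   F   F   F   T
  4   T   F   F   F   F   F   T   F   T   F   F   F   T   F   T   F   T   F   F   F   T
  5   T   F   F   T   F   F   T   F   T   T   F   T   T   F   T   T   T   T   F   T   T
  6   T   F   F   T   F   F   T   F   T   T   F   T   T   F   T   T   T   T   T   T   T

7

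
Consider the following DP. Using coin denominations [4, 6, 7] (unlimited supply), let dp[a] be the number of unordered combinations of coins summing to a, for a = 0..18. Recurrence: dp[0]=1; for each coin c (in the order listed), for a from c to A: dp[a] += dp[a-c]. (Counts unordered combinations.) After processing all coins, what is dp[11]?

1

after  coin     0     1     2     3     4     5     6     7     8     9    10    11    12    13    14    15    16    17    18
          4     1     0     0     0     1     0     0     0     1     0     0     0     1     0     0     0     1     0     0
          6     1     0     0     0     1     0     1     0     1     0     1     0     2     0     1     0     2     0     2
          7     1     0     0     0     1     0     1     1     1     0     1     1     2     1     2     1     2     1     3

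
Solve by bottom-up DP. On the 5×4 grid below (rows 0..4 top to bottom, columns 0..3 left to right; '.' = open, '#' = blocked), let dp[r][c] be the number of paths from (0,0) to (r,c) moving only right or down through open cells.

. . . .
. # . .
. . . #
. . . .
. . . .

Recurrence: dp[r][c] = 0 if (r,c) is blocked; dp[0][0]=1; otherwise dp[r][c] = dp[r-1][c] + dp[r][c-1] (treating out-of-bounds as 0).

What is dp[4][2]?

r\c   0   1   2   3
  0   1   1   1   1
  1   1   0   1   2
  2   1   1   2   0
  3   1   2   4   4
  4   1   3   7  11

7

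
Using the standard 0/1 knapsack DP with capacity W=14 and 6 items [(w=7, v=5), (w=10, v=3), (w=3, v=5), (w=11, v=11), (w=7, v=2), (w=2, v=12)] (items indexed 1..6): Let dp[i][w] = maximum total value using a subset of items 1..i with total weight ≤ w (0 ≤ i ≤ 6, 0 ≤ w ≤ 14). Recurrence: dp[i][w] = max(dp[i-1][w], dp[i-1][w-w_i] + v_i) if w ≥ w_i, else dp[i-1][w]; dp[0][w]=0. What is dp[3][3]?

5

i\w   0   1   2   3   4   5   6   7   8   9  10  11  12  13  14
  0   0   0   0   0   0   0   0   0   0   0   0   0   0   0   0
  1   0   0   0   0   0   0   0   5   5   5   5   5   5   5   5
  2   0   0   0   0   0   0   0   5   5   5   5   5   5   5   5
  3   0   0   0   5   5   5   5   5   5   5  10  10  10  10  10
  4   0   0   0   5   5   5   5   5   5   5  10  11  11  11  16
  5   0   0   0   5   5   5   5   5   5   5  10  11  11  11  16
  6   0   0  12  12  12  17  17  17  17  17  17  17  22  23  23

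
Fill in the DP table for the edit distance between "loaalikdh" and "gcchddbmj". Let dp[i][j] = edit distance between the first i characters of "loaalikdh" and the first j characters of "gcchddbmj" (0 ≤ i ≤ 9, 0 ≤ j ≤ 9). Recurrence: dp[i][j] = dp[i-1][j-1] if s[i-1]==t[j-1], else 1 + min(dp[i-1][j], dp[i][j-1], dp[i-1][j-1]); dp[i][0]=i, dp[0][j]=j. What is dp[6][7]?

7

   ''  g  c  c  h  d  d  b  m  j
''  0  1  2  3  4  5  6  7  8  9
 l  1  1  2  3  4  5  6  7  8  9
 o  2  2  2  3  4  5  6  7  8  9
 a  3  3  3  3  4  5  6  7  8  9
 a  4  4  4  4  4  5  6  7  8  9
 l  5  5  5  5  5  5  6  7  8  9
 i  6  6  6  6  6  6  6  7  8  9
 k  7  7  7  7  7  7  7  7  8  9
 d  8  8  8  8  8  7  7  8  8  9
 h  9  9  9  9  8  8  8  8  9  9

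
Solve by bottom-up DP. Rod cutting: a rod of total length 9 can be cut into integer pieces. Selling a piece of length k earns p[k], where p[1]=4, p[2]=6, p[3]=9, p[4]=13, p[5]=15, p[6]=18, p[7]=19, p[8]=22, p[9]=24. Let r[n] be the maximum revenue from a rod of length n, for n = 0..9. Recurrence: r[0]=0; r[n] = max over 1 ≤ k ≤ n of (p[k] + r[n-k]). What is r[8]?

   n    0    1    2    3    4    5    6    7    8    9
r[n]    0    4    8   12   16   20   24   28   32   36

32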